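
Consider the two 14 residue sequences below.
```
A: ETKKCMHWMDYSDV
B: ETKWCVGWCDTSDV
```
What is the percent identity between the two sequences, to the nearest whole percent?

Mismatches at positions 4, 6, 7, 9, 11 (1-based): 5 of 14.
Identical positions: 9/14 = 64.29% → 64%.

64%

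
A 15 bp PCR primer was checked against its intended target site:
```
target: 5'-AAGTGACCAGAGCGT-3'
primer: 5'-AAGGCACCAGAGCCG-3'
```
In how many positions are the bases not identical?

Mismatches (1-based): position 4: T→G; position 5: G→C; position 14: G→C; position 15: T→G.

4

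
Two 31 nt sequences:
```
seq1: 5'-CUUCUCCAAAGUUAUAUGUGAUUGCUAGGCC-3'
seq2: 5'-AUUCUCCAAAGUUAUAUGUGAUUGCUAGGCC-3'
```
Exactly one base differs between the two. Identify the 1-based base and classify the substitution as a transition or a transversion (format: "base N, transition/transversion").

base 1, transversion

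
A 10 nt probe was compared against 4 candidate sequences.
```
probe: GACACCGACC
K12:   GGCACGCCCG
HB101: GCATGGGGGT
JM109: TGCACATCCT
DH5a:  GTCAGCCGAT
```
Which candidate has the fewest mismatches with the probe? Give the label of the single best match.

K12

K12 differs at 5 positions; HB101 differs at 8 positions; JM109 differs at 6 positions; DH5a differs at 6 positions. The closest is K12.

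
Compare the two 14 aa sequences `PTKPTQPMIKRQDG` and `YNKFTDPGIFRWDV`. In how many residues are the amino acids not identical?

Comparing position by position, 8 residues differ: 1 (P/Y), 2 (T/N), 4 (P/F), 6 (Q/D), 8 (M/G), 10 (K/F), 12 (Q/W), 14 (G/V).

8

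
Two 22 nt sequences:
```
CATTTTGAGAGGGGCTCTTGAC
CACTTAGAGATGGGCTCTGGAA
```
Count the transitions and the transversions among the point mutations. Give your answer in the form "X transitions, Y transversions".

Transitions (purine↔purine or pyrimidine↔pyrimidine): 3 T→C.
Transversions (purine↔pyrimidine): 6 T→A, 11 G→T, 19 T→G, 22 C→A.

1 transition, 4 transversions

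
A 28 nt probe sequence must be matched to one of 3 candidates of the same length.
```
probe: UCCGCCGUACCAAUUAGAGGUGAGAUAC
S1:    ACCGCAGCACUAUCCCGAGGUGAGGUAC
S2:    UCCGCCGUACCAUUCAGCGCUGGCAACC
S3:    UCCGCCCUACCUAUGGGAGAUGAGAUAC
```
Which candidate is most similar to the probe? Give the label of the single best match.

S3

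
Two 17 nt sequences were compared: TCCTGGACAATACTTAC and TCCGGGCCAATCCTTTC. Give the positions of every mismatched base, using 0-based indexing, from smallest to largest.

3, 6, 11, 15

Scanning 0-based: 3: T/G; 6: A/C; 11: A/C; 15: A/T.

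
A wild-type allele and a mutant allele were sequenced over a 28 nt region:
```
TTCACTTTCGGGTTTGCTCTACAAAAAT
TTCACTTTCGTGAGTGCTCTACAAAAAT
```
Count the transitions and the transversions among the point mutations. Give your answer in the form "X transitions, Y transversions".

Mismatches (1-based):
position 11: G→T (purine→pyrimidine, transversion)
position 13: T→A (pyrimidine→purine, transversion)
position 14: T→G (pyrimidine→purine, transversion)

0 transitions, 3 transversions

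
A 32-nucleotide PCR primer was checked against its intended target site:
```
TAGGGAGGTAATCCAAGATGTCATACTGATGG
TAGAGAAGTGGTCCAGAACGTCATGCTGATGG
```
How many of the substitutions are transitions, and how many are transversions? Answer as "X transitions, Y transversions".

8 transitions, 0 transversions

Transitions (purine↔purine or pyrimidine↔pyrimidine): 4 G→A, 7 G→A, 10 A→G, 11 A→G, 16 A→G, 17 G→A, 19 T→C, 25 A→G.
Transversions (purine↔pyrimidine): none.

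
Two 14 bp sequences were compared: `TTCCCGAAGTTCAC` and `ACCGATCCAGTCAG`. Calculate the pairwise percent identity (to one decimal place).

10 positions differ (1, 2, 4, 5, 6, 7, 8, 9, 10, 14), so 4 of 14 match: 4/14 = 28.57%.

28.6%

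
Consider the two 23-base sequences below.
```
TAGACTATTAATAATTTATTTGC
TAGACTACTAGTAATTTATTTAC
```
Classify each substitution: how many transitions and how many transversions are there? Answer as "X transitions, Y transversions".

3 transitions, 0 transversions

Transitions (purine↔purine or pyrimidine↔pyrimidine): 8 T→C, 11 A→G, 22 G→A.
Transversions (purine↔pyrimidine): none.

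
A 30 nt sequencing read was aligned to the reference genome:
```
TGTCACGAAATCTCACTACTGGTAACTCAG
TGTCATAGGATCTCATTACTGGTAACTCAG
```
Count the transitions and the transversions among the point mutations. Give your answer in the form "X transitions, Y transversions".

5 transitions, 0 transversions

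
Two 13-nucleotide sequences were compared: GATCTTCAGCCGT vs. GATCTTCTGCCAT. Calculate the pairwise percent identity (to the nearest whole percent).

85%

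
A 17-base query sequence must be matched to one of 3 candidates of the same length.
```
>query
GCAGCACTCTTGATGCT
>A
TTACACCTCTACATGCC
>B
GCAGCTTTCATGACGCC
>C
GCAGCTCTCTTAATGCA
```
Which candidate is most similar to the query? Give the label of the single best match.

C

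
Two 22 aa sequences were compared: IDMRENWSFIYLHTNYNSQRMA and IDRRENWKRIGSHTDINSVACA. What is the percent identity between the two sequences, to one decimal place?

54.5%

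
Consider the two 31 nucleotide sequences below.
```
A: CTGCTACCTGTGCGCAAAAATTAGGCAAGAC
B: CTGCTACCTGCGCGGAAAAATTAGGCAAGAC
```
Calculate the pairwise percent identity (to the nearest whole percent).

94%

Mismatches at positions 11, 15 (1-based): 2 of 31.
Identical positions: 29/31 = 93.55% → 94%.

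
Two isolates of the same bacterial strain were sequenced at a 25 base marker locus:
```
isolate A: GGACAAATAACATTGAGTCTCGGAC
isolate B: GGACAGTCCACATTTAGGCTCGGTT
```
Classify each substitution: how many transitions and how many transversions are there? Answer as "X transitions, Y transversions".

3 transitions, 5 transversions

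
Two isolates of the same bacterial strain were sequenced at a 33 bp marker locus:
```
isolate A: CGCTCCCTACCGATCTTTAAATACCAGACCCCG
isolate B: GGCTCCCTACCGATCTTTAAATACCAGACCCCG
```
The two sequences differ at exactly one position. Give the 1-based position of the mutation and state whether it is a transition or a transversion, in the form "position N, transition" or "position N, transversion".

position 1, transversion

Position 1 changes C→G. C is a pyrimidine and G is a purine, so this is a transversion.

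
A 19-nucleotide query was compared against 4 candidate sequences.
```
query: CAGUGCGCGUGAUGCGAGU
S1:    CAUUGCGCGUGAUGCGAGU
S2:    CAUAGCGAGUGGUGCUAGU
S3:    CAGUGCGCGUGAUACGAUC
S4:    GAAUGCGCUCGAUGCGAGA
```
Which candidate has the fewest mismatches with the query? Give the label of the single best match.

Hamming distances to query — S1: 1; S2: 5; S3: 3; S4: 5.
Smallest is S1 with 1 mismatch.

S1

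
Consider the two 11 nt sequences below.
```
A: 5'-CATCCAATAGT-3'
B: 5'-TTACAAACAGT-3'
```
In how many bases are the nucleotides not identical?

5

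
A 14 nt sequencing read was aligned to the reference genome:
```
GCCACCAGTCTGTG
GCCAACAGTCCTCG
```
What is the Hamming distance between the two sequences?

The sequences differ at bases 5, 11, 12, 13 (1-based) — 4 in total.

4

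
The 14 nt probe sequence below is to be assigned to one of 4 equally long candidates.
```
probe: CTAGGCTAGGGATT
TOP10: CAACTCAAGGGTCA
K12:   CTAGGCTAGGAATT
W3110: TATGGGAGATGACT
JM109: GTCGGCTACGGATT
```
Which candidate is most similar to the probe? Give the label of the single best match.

K12

TOP10 differs at 7 bases; K12 differs at 1 base; W3110 differs at 9 bases; JM109 differs at 3 bases. The closest is K12.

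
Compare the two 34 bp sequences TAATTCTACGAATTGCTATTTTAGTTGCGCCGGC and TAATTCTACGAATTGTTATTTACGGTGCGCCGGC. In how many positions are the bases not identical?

The sequences differ at positions 16, 22, 23, 25 (1-based) — 4 in total.

4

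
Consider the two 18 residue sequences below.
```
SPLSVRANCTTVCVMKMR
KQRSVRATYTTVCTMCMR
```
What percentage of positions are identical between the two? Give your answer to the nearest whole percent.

61%

Mismatches at positions 1, 2, 3, 8, 9, 14, 16 (1-based): 7 of 18.
Identical positions: 11/18 = 61.11% → 61%.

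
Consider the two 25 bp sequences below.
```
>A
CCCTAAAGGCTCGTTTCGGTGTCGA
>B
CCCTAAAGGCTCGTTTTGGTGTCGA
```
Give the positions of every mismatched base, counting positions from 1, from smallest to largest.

Scanning 1-based: 17: C/T.

17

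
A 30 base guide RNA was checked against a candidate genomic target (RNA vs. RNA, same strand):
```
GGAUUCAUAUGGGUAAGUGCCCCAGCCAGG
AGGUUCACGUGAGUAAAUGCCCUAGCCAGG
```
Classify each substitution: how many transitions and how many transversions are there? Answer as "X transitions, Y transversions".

Mismatches (1-based):
base 1: G→A (purine→purine, transition)
base 3: A→G (purine→purine, transition)
base 8: U→C (pyrimidine→pyrimidine, transition)
base 9: A→G (purine→purine, transition)
base 12: G→A (purine→purine, transition)
base 17: G→A (purine→purine, transition)
base 23: C→U (pyrimidine→pyrimidine, transition)

7 transitions, 0 transversions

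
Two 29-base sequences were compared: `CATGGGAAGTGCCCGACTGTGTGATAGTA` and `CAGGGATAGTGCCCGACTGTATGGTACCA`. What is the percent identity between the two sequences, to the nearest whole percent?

76%

7 positions differ (3, 6, 7, 21, 24, 27, 28), so 22 of 29 match: 22/29 = 75.86%.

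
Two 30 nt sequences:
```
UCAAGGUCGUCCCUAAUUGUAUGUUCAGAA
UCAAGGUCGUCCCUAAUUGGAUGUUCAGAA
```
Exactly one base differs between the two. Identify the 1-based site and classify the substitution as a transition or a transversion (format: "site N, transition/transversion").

site 20, transversion

The sequences differ only at site 20: U→G (pyrimidine→purine), a transversion.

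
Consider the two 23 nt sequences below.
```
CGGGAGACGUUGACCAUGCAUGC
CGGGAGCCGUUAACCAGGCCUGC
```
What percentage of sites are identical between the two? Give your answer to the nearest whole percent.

83%

4 positions differ (7, 12, 17, 20), so 19 of 23 match: 19/23 = 82.61%.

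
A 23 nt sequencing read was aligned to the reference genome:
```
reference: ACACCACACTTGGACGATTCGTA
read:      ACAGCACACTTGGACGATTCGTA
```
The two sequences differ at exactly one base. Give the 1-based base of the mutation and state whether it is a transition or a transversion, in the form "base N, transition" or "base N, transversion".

base 4, transversion

Base 4 changes C→G. C is a pyrimidine and G is a purine, so this is a transversion.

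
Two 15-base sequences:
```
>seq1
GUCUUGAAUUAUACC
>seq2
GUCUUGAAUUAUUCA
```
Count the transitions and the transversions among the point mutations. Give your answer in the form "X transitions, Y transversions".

Mismatches (1-based):
position 13: A→U (purine→pyrimidine, transversion)
position 15: C→A (pyrimidine→purine, transversion)

0 transitions, 2 transversions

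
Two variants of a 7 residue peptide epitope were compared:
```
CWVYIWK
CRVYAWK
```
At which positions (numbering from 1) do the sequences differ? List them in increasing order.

Differences at position 2 (W→R), position 5 (I→A).

2, 5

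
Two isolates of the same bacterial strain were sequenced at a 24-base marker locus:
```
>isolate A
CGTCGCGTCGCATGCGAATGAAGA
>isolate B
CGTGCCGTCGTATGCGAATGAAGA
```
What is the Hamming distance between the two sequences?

The sequences differ at sites 4, 5, 11 (1-based) — 3 in total.

3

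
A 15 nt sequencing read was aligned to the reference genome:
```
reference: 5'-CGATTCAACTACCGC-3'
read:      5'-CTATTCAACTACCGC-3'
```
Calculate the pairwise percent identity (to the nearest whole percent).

93%

1 position differs (2), so 14 of 15 match: 14/15 = 93.33%.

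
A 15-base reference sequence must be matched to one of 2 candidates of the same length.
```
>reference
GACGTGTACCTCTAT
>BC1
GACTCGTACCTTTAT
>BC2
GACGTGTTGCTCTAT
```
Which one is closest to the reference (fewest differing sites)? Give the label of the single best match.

BC2

BC1 differs at 3 sites; BC2 differs at 2 sites. The closest is BC2.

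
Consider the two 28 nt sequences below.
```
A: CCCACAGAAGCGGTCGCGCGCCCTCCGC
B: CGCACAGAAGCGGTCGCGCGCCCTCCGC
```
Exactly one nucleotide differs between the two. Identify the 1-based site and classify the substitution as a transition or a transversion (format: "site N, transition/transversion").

The sequences differ only at site 2: C→G (pyrimidine→purine), a transversion.

site 2, transversion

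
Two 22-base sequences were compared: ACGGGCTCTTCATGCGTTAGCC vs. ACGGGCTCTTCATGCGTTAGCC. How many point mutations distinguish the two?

0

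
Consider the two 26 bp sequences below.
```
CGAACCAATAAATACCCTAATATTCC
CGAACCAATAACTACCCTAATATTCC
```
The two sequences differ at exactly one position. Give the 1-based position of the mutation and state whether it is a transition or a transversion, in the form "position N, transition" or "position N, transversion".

The sequences differ only at position 12: A→C (purine→pyrimidine), a transversion.

position 12, transversion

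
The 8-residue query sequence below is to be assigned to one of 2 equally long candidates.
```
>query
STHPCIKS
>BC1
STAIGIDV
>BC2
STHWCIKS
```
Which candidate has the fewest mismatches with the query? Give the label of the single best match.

BC2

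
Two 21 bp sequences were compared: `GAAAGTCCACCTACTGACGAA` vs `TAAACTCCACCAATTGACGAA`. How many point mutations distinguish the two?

The sequences differ at bases 1, 5, 12, 14 (1-based) — 4 in total.

4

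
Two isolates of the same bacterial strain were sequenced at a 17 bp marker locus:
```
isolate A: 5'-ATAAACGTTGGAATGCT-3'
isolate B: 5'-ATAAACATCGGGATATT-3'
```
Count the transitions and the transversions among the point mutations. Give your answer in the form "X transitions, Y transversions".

Mismatches (1-based):
site 7: G→A (purine→purine, transition)
site 9: T→C (pyrimidine→pyrimidine, transition)
site 12: A→G (purine→purine, transition)
site 15: G→A (purine→purine, transition)
site 16: C→T (pyrimidine→pyrimidine, transition)

5 transitions, 0 transversions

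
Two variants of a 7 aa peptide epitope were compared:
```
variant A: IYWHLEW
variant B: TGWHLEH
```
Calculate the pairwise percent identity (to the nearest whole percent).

57%

3 positions differ (1, 2, 7), so 4 of 7 match: 4/7 = 57.14%.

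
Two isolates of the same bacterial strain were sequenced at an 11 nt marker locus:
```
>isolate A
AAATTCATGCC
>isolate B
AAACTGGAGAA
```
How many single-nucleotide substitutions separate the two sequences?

Mismatches (1-based): site 4: T→C; site 6: C→G; site 7: A→G; site 8: T→A; site 10: C→A; site 11: C→A.

6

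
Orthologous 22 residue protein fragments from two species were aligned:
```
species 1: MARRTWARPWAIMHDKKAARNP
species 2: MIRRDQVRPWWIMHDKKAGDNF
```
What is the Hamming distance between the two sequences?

8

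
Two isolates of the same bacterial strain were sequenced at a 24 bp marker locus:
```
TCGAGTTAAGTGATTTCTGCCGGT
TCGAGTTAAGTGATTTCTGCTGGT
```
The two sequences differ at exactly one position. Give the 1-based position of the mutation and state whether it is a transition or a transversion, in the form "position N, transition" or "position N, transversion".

The sequences differ only at position 21: C→T (pyrimidine→pyrimidine), a transition.

position 21, transition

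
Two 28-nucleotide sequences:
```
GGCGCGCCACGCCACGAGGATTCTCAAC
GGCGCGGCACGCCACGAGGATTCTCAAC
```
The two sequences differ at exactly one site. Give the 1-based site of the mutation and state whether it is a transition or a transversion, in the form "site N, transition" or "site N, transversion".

site 7, transversion

Site 7 changes C→G. C is a pyrimidine and G is a purine, so this is a transversion.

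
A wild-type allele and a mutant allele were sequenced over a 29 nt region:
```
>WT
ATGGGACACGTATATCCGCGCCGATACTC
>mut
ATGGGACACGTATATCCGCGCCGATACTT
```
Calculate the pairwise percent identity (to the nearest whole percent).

97%

1 position differs (29), so 28 of 29 match: 28/29 = 96.55%.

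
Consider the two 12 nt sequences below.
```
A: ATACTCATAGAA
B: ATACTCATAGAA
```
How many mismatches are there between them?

No positions differ; the sequences are identical.

0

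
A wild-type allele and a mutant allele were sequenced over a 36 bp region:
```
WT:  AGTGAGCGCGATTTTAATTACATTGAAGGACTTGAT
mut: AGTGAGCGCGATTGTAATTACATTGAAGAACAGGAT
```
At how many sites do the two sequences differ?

Mismatches (1-based): site 14: T→G; site 29: G→A; site 32: T→A; site 33: T→G.

4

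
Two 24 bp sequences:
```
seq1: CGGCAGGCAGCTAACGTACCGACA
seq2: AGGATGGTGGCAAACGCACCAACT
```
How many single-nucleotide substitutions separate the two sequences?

Comparing position by position, 9 bases differ: 1 (C/A), 4 (C/A), 5 (A/T), 8 (C/T), 9 (A/G), 12 (T/A), 17 (T/C), 21 (G/A), 24 (A/T).

9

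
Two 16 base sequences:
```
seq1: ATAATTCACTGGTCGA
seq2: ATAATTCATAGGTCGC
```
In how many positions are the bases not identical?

3

Mismatches (1-based): position 9: C→T; position 10: T→A; position 16: A→C.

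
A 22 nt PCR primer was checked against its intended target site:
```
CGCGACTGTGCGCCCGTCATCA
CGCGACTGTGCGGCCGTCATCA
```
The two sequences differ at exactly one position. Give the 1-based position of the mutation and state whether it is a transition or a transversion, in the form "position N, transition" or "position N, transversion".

The sequences differ only at position 13: C→G (pyrimidine→purine), a transversion.

position 13, transversion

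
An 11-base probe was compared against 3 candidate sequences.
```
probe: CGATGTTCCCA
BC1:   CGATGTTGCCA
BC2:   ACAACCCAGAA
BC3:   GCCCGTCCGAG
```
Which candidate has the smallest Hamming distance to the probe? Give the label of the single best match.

BC1

BC1 differs at 1 base; BC2 differs at 9 bases; BC3 differs at 8 bases. The closest is BC1.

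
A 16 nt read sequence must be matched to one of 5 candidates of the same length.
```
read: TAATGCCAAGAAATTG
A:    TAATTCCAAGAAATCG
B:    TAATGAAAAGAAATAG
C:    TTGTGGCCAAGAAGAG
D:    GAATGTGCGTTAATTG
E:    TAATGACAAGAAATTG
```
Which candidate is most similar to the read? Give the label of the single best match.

E

A differs at 2 bases; B differs at 3 bases; C differs at 8 bases; D differs at 7 bases; E differs at 1 base. The closest is E.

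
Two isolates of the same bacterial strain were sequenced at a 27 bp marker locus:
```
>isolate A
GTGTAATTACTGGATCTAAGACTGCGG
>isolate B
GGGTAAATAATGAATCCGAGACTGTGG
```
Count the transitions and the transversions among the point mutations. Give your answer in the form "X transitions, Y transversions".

4 transitions, 3 transversions

Transitions (purine↔purine or pyrimidine↔pyrimidine): 13 G→A, 17 T→C, 18 A→G, 25 C→T.
Transversions (purine↔pyrimidine): 2 T→G, 7 T→A, 10 C→A.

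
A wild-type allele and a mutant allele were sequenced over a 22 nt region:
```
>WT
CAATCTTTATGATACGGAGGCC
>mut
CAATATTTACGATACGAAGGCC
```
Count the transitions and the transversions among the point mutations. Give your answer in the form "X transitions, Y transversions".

2 transitions, 1 transversion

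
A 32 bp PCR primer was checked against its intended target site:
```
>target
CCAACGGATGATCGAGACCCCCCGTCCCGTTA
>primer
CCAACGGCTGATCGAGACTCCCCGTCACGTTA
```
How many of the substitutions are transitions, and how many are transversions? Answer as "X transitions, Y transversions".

1 transition, 2 transversions

Mismatches (1-based):
base 8: A→C (purine→pyrimidine, transversion)
base 19: C→T (pyrimidine→pyrimidine, transition)
base 27: C→A (pyrimidine→purine, transversion)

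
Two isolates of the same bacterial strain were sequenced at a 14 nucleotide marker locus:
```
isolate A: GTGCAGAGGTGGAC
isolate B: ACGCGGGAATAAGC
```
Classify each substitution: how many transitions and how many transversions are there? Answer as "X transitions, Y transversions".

Mismatches (1-based):
site 1: G→A (purine→purine, transition)
site 2: T→C (pyrimidine→pyrimidine, transition)
site 5: A→G (purine→purine, transition)
site 7: A→G (purine→purine, transition)
site 8: G→A (purine→purine, transition)
site 9: G→A (purine→purine, transition)
site 11: G→A (purine→purine, transition)
site 12: G→A (purine→purine, transition)
site 13: A→G (purine→purine, transition)

9 transitions, 0 transversions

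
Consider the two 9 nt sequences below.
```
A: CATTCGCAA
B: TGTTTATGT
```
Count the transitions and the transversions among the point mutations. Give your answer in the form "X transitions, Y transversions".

6 transitions, 1 transversion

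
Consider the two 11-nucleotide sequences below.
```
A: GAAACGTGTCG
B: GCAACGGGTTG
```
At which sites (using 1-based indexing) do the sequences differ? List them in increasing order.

2, 7, 10

Scanning 1-based: 2: A/C; 7: T/G; 10: C/T.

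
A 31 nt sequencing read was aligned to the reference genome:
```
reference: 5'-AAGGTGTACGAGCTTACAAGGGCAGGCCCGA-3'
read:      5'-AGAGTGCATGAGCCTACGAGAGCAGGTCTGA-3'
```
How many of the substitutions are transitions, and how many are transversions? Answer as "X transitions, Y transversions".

Transitions (purine↔purine or pyrimidine↔pyrimidine): 2 A→G, 3 G→A, 7 T→C, 9 C→T, 14 T→C, 18 A→G, 21 G→A, 27 C→T, 29 C→T.
Transversions (purine↔pyrimidine): none.

9 transitions, 0 transversions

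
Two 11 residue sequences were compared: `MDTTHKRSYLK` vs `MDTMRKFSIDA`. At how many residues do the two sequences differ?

The sequences differ at residues 4, 5, 7, 9, 10, 11 (1-based) — 6 in total.

6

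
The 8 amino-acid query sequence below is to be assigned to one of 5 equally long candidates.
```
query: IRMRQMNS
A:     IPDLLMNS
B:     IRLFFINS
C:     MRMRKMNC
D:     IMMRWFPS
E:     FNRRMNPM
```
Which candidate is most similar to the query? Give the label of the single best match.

C

Hamming distances to query — A: 4; B: 4; C: 3; D: 4; E: 7.
Smallest is C with 3 mismatches.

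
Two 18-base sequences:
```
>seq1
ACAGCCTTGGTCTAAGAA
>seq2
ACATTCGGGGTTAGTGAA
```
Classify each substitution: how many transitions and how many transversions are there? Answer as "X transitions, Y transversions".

Mismatches (1-based):
position 4: G→T (purine→pyrimidine, transversion)
position 5: C→T (pyrimidine→pyrimidine, transition)
position 7: T→G (pyrimidine→purine, transversion)
position 8: T→G (pyrimidine→purine, transversion)
position 12: C→T (pyrimidine→pyrimidine, transition)
position 13: T→A (pyrimidine→purine, transversion)
position 14: A→G (purine→purine, transition)
position 15: A→T (purine→pyrimidine, transversion)

3 transitions, 5 transversions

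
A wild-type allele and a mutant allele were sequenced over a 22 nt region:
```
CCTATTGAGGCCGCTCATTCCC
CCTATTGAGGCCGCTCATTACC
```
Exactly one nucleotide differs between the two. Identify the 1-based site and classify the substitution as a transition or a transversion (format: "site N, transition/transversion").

The sequences differ only at site 20: C→A (pyrimidine→purine), a transversion.

site 20, transversion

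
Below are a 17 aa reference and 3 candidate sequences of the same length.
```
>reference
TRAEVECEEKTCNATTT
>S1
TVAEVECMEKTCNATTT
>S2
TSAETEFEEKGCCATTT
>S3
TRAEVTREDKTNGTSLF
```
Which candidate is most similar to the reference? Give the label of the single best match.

S1

S1 differs at 2 residues; S2 differs at 5 residues; S3 differs at 9 residues. The closest is S1.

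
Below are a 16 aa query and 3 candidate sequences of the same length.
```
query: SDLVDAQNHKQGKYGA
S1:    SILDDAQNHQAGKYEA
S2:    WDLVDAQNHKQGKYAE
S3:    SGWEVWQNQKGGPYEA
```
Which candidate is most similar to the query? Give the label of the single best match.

Hamming distances to query — S1: 5; S2: 3; S3: 9.
Smallest is S2 with 3 mismatches.

S2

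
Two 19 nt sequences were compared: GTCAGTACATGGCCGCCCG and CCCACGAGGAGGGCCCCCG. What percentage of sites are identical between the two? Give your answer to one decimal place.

Mismatches at positions 1, 2, 5, 6, 8, 9, 10, 13, 15 (1-based): 9 of 19.
Identical positions: 10/19 = 52.63% → 52.6%.

52.6%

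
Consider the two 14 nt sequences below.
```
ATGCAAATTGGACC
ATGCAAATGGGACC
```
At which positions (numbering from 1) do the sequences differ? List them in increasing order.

9

Differences at position 9 (T→G).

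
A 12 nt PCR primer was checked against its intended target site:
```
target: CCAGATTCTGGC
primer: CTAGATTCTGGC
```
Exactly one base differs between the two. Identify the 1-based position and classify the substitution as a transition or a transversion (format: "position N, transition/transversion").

The sequences differ only at position 2: C→T (pyrimidine→pyrimidine), a transition.

position 2, transition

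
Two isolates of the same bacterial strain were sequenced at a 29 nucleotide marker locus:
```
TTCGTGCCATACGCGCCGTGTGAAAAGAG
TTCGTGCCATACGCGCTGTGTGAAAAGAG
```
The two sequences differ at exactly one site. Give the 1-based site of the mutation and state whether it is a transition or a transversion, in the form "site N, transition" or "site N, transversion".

site 17, transition

Site 17 changes C→T. C is a pyrimidine and T is a pyrimidine, so this is a transition.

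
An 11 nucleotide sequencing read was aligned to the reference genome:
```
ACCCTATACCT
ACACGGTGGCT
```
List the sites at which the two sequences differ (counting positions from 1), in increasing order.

3, 5, 6, 8, 9

Scanning 1-based: 3: C/A; 5: T/G; 6: A/G; 8: A/G; 9: C/G.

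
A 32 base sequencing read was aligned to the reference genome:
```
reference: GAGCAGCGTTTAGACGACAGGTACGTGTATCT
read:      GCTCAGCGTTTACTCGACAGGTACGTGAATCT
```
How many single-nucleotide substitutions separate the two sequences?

The sequences differ at sites 2, 3, 13, 14, 28 (1-based) — 5 in total.

5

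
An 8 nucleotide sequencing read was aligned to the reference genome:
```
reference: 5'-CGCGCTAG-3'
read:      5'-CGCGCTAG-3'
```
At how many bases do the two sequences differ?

No positions differ; the sequences are identical.

0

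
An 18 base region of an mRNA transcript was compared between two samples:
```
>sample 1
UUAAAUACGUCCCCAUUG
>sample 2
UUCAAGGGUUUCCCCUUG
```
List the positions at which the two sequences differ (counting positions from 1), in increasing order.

Differences at position 3 (A→C), position 6 (U→G), position 7 (A→G), position 8 (C→G), position 9 (G→U), position 11 (C→U), position 15 (A→C).

3, 6, 7, 8, 9, 11, 15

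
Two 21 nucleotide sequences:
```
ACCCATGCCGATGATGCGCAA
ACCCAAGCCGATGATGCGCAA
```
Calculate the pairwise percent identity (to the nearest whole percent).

1 position differs (6), so 20 of 21 match: 20/21 = 95.24%.

95%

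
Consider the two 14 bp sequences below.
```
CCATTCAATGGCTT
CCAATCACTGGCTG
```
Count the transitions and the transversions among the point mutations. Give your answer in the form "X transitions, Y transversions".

Mismatches (1-based):
site 4: T→A (pyrimidine→purine, transversion)
site 8: A→C (purine→pyrimidine, transversion)
site 14: T→G (pyrimidine→purine, transversion)

0 transitions, 3 transversions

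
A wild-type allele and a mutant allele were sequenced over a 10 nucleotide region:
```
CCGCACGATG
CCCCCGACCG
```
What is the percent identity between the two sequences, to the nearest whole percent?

40%

Mismatches at positions 3, 5, 6, 7, 8, 9 (1-based): 6 of 10.
Identical positions: 4/10 = 40% → 40%.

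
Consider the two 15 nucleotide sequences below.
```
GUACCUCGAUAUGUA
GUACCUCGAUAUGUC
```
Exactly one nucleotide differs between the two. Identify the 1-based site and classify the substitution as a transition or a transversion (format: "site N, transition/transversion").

site 15, transversion

Site 15 changes A→C. A is a purine and C is a pyrimidine, so this is a transversion.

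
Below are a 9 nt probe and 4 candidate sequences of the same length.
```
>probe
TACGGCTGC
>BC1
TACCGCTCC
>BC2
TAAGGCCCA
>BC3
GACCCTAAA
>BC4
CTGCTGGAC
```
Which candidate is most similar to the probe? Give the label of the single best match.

Hamming distances to probe — BC1: 2; BC2: 4; BC3: 7; BC4: 8.
Smallest is BC1 with 2 mismatches.

BC1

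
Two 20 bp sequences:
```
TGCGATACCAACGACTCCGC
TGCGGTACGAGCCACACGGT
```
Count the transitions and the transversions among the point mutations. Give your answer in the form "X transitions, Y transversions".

3 transitions, 4 transversions

Mismatches (1-based):
site 5: A→G (purine→purine, transition)
site 9: C→G (pyrimidine→purine, transversion)
site 11: A→G (purine→purine, transition)
site 13: G→C (purine→pyrimidine, transversion)
site 16: T→A (pyrimidine→purine, transversion)
site 18: C→G (pyrimidine→purine, transversion)
site 20: C→T (pyrimidine→pyrimidine, transition)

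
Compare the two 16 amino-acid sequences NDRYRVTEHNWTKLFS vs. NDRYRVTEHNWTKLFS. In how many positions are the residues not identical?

0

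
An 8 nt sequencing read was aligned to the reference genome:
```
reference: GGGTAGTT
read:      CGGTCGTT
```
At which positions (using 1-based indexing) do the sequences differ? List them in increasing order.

1, 5

Differences at position 1 (G→C), position 5 (A→C).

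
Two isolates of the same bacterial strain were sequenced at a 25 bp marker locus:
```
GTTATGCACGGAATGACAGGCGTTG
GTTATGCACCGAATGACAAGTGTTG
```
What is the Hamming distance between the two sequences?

3

Comparing position by position, 3 bases differ: 10 (G/C), 19 (G/A), 21 (C/T).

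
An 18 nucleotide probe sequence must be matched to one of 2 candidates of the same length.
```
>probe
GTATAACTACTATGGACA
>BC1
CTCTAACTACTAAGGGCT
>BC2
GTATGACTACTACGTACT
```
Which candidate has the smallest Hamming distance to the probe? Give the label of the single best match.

BC1 differs at 5 bases; BC2 differs at 4 bases. The closest is BC2.

BC2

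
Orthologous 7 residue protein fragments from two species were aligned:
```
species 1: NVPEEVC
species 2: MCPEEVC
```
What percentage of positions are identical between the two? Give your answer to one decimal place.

71.4%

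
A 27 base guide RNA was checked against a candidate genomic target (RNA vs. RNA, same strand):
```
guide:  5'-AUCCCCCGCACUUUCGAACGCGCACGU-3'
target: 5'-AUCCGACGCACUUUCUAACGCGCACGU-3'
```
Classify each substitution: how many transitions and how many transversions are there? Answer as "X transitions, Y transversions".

0 transitions, 3 transversions

Mismatches (1-based):
site 5: C→G (pyrimidine→purine, transversion)
site 6: C→A (pyrimidine→purine, transversion)
site 16: G→U (purine→pyrimidine, transversion)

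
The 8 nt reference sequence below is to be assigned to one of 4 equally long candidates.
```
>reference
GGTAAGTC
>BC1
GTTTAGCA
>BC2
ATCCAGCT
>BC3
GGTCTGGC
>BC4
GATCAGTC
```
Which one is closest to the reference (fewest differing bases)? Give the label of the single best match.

BC4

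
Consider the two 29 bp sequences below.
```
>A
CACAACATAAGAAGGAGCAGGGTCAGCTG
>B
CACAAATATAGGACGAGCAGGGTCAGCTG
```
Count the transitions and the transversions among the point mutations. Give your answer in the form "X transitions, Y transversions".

1 transition, 5 transversions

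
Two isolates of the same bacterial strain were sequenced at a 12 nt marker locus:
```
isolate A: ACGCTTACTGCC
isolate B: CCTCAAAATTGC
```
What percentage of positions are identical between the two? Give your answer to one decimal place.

7 positions differ (1, 3, 5, 6, 8, 10, 11), so 5 of 12 match: 5/12 = 41.67%.

41.7%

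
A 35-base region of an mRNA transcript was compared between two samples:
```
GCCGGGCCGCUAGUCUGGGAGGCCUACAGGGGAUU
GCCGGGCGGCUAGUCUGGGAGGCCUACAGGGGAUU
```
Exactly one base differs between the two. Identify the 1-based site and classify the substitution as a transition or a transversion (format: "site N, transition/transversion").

site 8, transversion

The sequences differ only at site 8: C→G (pyrimidine→purine), a transversion.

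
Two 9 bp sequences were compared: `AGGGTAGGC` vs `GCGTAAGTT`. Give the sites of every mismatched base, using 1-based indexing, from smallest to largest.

1, 2, 4, 5, 8, 9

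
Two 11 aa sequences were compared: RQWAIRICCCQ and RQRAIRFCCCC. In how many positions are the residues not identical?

3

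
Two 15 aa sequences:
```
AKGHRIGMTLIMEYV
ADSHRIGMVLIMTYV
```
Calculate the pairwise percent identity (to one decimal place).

73.3%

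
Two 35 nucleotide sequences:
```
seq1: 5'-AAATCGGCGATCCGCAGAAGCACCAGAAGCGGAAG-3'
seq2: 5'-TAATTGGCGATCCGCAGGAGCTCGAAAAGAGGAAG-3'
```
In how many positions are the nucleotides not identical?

7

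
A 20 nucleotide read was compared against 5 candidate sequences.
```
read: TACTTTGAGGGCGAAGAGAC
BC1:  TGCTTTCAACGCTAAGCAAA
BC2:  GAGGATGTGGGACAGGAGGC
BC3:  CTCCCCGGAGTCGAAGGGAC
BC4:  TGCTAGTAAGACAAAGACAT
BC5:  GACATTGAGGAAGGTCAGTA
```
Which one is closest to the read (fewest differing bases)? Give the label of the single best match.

BC1

Hamming distances to read — BC1: 8; BC2: 9; BC3: 9; BC4: 9; BC5: 9.
Smallest is BC1 with 8 mismatches.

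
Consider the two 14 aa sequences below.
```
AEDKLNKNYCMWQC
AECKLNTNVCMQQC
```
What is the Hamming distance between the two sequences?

Mismatches (1-based): residue 3: D→C; residue 7: K→T; residue 9: Y→V; residue 12: W→Q.

4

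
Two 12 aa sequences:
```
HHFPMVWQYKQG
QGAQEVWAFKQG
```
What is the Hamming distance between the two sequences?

7

Mismatches (1-based): residue 1: H→Q; residue 2: H→G; residue 3: F→A; residue 4: P→Q; residue 5: M→E; residue 8: Q→A; residue 9: Y→F.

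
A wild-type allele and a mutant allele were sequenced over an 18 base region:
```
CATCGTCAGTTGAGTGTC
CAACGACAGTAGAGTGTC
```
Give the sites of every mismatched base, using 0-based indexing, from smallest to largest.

Differences at site 2 (T→A), site 5 (T→A), site 10 (T→A).

2, 5, 10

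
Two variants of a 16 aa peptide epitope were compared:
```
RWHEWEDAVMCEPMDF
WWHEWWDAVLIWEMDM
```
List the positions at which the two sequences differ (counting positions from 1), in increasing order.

Differences at position 1 (R→W), position 6 (E→W), position 10 (M→L), position 11 (C→I), position 12 (E→W), position 13 (P→E), position 16 (F→M).

1, 6, 10, 11, 12, 13, 16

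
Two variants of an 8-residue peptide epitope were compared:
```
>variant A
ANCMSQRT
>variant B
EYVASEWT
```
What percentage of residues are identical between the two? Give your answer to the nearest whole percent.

25%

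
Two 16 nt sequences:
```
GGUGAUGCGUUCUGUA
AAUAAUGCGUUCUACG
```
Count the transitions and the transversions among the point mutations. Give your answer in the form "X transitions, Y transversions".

6 transitions, 0 transversions

Mismatches (1-based):
site 1: G→A (purine→purine, transition)
site 2: G→A (purine→purine, transition)
site 4: G→A (purine→purine, transition)
site 14: G→A (purine→purine, transition)
site 15: U→C (pyrimidine→pyrimidine, transition)
site 16: A→G (purine→purine, transition)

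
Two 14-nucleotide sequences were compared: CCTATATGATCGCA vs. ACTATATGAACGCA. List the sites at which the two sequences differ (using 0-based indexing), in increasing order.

0, 9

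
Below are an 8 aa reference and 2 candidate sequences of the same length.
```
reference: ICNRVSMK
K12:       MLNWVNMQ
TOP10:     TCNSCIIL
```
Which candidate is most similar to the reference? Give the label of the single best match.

Hamming distances to reference — K12: 5; TOP10: 6.
Smallest is K12 with 5 mismatches.

K12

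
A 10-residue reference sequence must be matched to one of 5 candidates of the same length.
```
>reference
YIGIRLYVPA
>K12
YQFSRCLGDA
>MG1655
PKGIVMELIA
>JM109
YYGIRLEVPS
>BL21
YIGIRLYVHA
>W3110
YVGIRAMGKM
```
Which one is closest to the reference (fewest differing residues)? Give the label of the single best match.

Hamming distances to reference — K12: 7; MG1655: 7; JM109: 3; BL21: 1; W3110: 6.
Smallest is BL21 with 1 mismatch.

BL21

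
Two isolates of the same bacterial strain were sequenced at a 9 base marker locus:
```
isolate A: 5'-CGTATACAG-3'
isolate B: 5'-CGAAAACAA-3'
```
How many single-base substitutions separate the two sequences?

Comparing position by position, 3 positions differ: 3 (T/A), 5 (T/A), 9 (G/A).

3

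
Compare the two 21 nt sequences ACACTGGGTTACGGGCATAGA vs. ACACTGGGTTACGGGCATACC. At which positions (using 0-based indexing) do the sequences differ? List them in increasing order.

Differences at position 19 (G→C), position 20 (A→C).

19, 20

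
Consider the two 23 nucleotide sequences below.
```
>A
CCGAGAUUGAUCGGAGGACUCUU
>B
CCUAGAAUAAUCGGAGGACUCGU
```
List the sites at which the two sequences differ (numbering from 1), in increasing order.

3, 7, 9, 22

Differences at site 3 (G→U), site 7 (U→A), site 9 (G→A), site 22 (U→G).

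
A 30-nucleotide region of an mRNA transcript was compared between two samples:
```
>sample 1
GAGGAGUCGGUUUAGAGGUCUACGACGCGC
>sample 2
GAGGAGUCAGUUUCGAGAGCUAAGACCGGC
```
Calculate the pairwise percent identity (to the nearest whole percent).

7 positions differ (9, 14, 18, 19, 23, 27, 28), so 23 of 30 match: 23/30 = 76.67%.

77%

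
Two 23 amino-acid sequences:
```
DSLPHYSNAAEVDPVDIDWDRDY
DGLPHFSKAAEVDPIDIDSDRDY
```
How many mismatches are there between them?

Comparing position by position, 5 residues differ: 2 (S/G), 6 (Y/F), 8 (N/K), 15 (V/I), 19 (W/S).

5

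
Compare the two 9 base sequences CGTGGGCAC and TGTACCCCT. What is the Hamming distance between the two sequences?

6

Comparing position by position, 6 positions differ: 1 (C/T), 4 (G/A), 5 (G/C), 6 (G/C), 8 (A/C), 9 (C/T).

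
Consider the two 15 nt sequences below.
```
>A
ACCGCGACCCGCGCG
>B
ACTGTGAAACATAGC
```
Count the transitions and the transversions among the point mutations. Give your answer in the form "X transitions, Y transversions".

Mismatches (1-based):
site 3: C→T (pyrimidine→pyrimidine, transition)
site 5: C→T (pyrimidine→pyrimidine, transition)
site 8: C→A (pyrimidine→purine, transversion)
site 9: C→A (pyrimidine→purine, transversion)
site 11: G→A (purine→purine, transition)
site 12: C→T (pyrimidine→pyrimidine, transition)
site 13: G→A (purine→purine, transition)
site 14: C→G (pyrimidine→purine, transversion)
site 15: G→C (purine→pyrimidine, transversion)

5 transitions, 4 transversions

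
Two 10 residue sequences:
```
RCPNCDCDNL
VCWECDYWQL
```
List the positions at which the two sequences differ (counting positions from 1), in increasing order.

Scanning 1-based: 1: R/V; 3: P/W; 4: N/E; 7: C/Y; 8: D/W; 9: N/Q.

1, 3, 4, 7, 8, 9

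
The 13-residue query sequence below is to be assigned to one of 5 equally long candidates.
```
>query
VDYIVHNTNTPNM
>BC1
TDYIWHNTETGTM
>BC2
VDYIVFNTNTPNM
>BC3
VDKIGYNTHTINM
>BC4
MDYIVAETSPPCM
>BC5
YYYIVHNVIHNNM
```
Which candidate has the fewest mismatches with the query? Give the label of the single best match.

BC1 differs at 5 positions; BC2 differs at 1 position; BC3 differs at 5 positions; BC4 differs at 6 positions; BC5 differs at 6 positions. The closest is BC2.

BC2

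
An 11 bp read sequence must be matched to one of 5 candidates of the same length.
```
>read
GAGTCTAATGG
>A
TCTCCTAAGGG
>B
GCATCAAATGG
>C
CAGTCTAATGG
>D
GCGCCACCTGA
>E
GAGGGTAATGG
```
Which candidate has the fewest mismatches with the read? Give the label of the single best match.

A differs at 5 bases; B differs at 3 bases; C differs at 1 base; D differs at 6 bases; E differs at 2 bases. The closest is C.

C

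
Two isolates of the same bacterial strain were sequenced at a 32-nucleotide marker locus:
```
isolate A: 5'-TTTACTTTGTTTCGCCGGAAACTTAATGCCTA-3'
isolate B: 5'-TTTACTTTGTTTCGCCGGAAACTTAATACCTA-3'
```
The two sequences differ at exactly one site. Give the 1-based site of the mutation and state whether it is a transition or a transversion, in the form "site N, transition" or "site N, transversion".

The sequences differ only at site 28: G→A (purine→purine), a transition.

site 28, transition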